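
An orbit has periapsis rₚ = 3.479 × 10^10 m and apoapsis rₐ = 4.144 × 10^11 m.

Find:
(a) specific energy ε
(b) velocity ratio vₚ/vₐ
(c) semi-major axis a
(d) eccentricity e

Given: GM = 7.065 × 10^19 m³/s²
rₚ = 3.479 × 10^10 m
rₐ = 4.144 × 10^11 m
GM = 7.065 × 10^19 m³/s²
a = (rₚ + rₐ)/2 = 2.24595 × 10^11 m
e = (rₐ − rₚ)/(rₐ + rₚ) = (3.7961 × 10^11) / (4.4919 × 10^11) = 0.845099
(a) 2a = 4.4919 × 10^11 m;  ε = −GM/(2a) = -1.57283 × 10^8 J/kg ≈ -157.3 MJ/kg
(b) vₚ/vₐ = rₐ/rₚ (angular momentum) = (4.144 × 10^11) / (3.479 × 10^10) = 11.9115 ≈ 11.91
(c) a = 2.24595 × 10^11 m ≈ 2.246 × 10^11 m
(d) e = 0.845099 ≈ 0.8451

Final answer:
(a) specific energy ε = -157.3 MJ/kg
(b) velocity ratio vₚ/vₐ = 11.91
(c) semi-major axis a = 2.246 × 10^11 m
(d) eccentricity e = 0.8451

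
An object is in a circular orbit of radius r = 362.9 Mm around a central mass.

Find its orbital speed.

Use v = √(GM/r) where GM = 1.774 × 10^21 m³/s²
r = 362.9 Mm = 3.629 × 10^8 m
GM = 1.774 × 10^21 m³/s²
GM/r = (1.774 × 10^21) / (3.629 × 10^8) = 4.8884 × 10^12 m²/s²
v = √(GM/r) = 2.21097 × 10^6 m/s ≈ 2211 km/s

Final answer: 2211 km/s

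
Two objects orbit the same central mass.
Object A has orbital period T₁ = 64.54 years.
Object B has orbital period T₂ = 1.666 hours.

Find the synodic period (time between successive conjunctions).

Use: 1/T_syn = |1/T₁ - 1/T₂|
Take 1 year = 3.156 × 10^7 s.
T₁ = 64.54 years = 2.03688 × 10^9 s
T₂ = 1.666 hours = 5997.6 s
1/T₁ = 4.90946 × 10^-10 s⁻¹
1/T₂ = 0.000166733 s⁻¹
|1/T₁ − 1/T₂| = 0.000166733 s⁻¹
T_syn = 1 / |1/T₁ − 1/T₂| = 5997.62 s ≈ 1.666 hours

Final answer: T_syn = 1.666 hours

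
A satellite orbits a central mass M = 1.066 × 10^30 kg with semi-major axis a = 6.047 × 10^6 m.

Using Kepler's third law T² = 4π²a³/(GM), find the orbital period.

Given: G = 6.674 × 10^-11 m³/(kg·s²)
M = 1.066 × 10^30 kg
GM = G × M = 6.674 × 10^-11 × 1.066 × 10^30 = 7.11448 × 10^19 m³/s²
a = 6.047 × 10^6 m
a³ = 2.21116 × 10^20 m³
T = 2π √(a³/GM) = 2π √((2.21116 × 10^20) / (7.11448 × 10^19)) = 2π × 1.76294 s
T = 11.0769 s ≈ 11.08 seconds

Final answer: 11.08 seconds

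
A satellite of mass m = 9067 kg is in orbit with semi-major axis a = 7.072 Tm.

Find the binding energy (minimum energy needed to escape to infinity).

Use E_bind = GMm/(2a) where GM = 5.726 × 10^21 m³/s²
a = 7.072 Tm = 7.072 × 10^12 m
GM = 5.726 × 10^21 m³/s²
m = 9067 kg
GMm = 5.726 × 10^21 × 9067 = 5.19176 × 10^25 m³·kg/s²
2a = 1.4144 × 10^13 m
E_bind = GMm/(2a) = 3.67065 × 10^12 J ≈ 3.671 TJ

Final answer: 3.671 TJ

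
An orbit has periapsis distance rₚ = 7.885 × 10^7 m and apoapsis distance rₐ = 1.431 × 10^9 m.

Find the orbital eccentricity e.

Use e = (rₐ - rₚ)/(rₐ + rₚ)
rₚ = 7.885 × 10^7 m
rₐ = 1.431 × 10^9 m
rₐ − rₚ = 1.35215 × 10^9 m
rₐ + rₚ = 1.50985 × 10^9 m
e = (rₐ − rₚ)/(rₐ + rₚ) = 0.895553

Final answer: e = 0.8956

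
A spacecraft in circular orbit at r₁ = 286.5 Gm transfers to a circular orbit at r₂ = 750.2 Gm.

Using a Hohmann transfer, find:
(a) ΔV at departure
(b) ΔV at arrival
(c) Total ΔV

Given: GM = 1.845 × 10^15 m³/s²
r₁ = 286.5 Gm = 2.865 × 10^11 m
r₂ = 750.2 Gm = 7.502 × 10^11 m
GM = 1.845 × 10^15 m³/s²
Transfer ellipse: a_t = (r₁ + r₂)/2 = 5.1835 × 10^11 m
Circular speed at r₁: v₁ = √(GM/r₁) = 80.2483 m/s
Transfer speed at r₁ (periapsis): v₁ₜ = √(GM(2/r₁ − 1/a_t)) = 96.5412 m/s
(a) ΔV₁ = v₁ₜ − v₁ = 16.2929 m/s ≈ 16.29 m/s
Circular speed at r₂: v₂ = √(GM/r₂) = 49.5918 m/s
Transfer speed at r₂ (apoapsis): v₂ₜ = √(GM(2/r₂ − 1/a_t)) = 36.8689 m/s
(b) ΔV₂ = v₂ − v₂ₜ = 12.7229 m/s ≈ 12.72 m/s
(c) ΔV_total = ΔV₁ + ΔV₂ = 29.0158 m/s ≈ 29.02 m/s

Final answer:
(a) ΔV₁ = 16.29 m/s
(b) ΔV₂ = 12.72 m/s
(c) ΔV_total = 29.02 m/s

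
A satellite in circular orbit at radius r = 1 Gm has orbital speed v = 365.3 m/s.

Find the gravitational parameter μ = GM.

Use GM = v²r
r = 1 Gm = 1 × 10^9 m
v = 365.3 m/s
v² = 133444 m²/s²
GM = v²r = 133444 × 1 × 10^9 = 1.33444 × 10^14 m³/s²
GM ≈ 1.334 × 10^14 m³/s²

Final answer: GM = 1.334 × 10^14 m³/s²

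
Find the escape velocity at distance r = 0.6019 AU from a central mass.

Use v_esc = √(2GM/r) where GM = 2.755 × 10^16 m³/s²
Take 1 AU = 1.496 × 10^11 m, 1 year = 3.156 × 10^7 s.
r = 0.6019 AU = 9.00442 × 10^10 m
GM = 2.755 × 10^16 m³/s²
2GM/r = 2 × (2.755 × 10^16) / (9.00442 × 10^10) = 611921 m²/s²
v_esc = √(2GM/r) = 782.254 m/s ≈ 0.165 AU/year

Final answer: 0.165 AU/year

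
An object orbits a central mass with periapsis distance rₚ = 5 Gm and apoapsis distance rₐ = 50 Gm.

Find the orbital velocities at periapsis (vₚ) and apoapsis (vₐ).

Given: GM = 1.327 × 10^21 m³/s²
rₚ = 5 Gm = 5 × 10^9 m
rₐ = 50 Gm = 5 × 10^10 m
GM = 1.327 × 10^21 m³/s²
a = (rₚ + rₐ)/2 = 2.75 × 10^10 m
Vis-viva: v² = GM (2/r − 1/a)
vₚ² = 1.327 × 10^21 × (4 × 10^-10 − 3.63636 × 10^-11) = 4.82545 × 10^11 m²/s²
vₚ = 694655 m/s ≈ 694.7 km/s
vₐ² = 1.327 × 10^21 × (4 × 10^-11 − 3.63636 × 10^-11) = 4.82545 × 10^9 m²/s²
vₐ = 69465.5 m/s ≈ 69.47 km/s

Final answer: vₚ = 694.7 km/s, vₐ = 69.47 km/s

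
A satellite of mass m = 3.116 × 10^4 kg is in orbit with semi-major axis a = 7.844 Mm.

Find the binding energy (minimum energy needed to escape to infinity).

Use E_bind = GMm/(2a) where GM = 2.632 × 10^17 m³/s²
a = 7.844 Mm = 7.844 × 10^6 m
GM = 2.632 × 10^17 m³/s²
m = 3.116 × 10^4 kg
GMm = 2.632 × 10^17 × 31160 = 8.20131 × 10^21 m³·kg/s²
2a = 1.5688 × 10^7 m
E_bind = GMm/(2a) = 5.22776 × 10^14 J ≈ 522.8 TJ

Final answer: 522.8 TJ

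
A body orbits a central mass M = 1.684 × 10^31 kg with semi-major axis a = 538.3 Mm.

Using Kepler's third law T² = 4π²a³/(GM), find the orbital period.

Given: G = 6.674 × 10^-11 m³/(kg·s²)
M = 1.684 × 10^31 kg
GM = G × M = 6.674 × 10^-11 × 1.684 × 10^31 = 1.1239 × 10^21 m³/s²
a = 538.3 Mm = 5.383 × 10^8 m
a³ = 1.55982 × 10^26 m³
T = 2π √(a³/GM) = 2π √((1.55982 × 10^26) / (1.1239 × 10^21)) = 2π × 372.54 s
T = 2340.74 s ≈ 39.01 minutes

Final answer: 39.01 minutes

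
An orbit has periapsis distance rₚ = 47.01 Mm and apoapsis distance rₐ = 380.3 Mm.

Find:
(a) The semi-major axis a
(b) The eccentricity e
rₚ = 47.01 Mm = 4.701 × 10^7 m
rₐ = 380.3 Mm = 3.803 × 10^8 m
(a) a = (rₚ + rₐ)/2 = 2.13655 × 10^8 m ≈ 213.7 Mm
(b) e = (rₐ − rₚ)/(rₐ + rₚ) = (3.3329 × 10^8) / (4.2731 × 10^8) = 0.779972

Final answer:
(a) a = 213.7 Mm
(b) e = 0.78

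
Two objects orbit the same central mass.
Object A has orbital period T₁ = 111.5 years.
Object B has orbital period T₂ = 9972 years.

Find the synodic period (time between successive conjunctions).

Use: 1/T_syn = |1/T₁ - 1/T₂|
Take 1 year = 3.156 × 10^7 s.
T₁ = 111.5 years = 3.51894 × 10^9 s
T₂ = 9972 years = 3.14716 × 10^11 s
1/T₁ = 2.84176 × 10^-10 s⁻¹
1/T₂ = 3.17746 × 10^-12 s⁻¹
|1/T₁ − 1/T₂| = 2.80999 × 10^-10 s⁻¹
T_syn = 1 / |1/T₁ − 1/T₂| = 3.55873 × 10^9 s ≈ 112.8 years

Final answer: T_syn = 112.8 years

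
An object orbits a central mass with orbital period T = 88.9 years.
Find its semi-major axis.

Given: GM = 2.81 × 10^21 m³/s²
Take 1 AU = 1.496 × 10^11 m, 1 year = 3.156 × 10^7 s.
T = 88.9 years = 2.80568 × 10^9 s
GM = 2.81 × 10^21 m³/s²
Kepler's third law: a³ = GM T² / (4π²)
T² = 7.87186 × 10^18 s²
a³ = (2.81 × 10^21) × (7.87186 × 10^18) / (4π²) = 5.60304 × 10^38 m³
a = (a³)^(1/3) = 8.24406 × 10^12 m ≈ 55.11 AU

Final answer: 55.11 AU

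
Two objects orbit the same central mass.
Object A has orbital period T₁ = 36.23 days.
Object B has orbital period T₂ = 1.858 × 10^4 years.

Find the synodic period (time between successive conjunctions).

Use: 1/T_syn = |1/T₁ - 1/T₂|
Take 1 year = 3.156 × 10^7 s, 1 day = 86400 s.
T₁ = 36.23 days = 3.13027 × 10^6 s
T₂ = 1.858 × 10^4 years = 5.86385 × 10^11 s
1/T₁ = 3.19461 × 10^-7 s⁻¹
1/T₂ = 1.70536 × 10^-12 s⁻¹
|1/T₁ − 1/T₂| = 3.19459 × 10^-7 s⁻¹
T_syn = 1 / |1/T₁ − 1/T₂| = 3.13029 × 10^6 s ≈ 36.23 days

Final answer: T_syn = 36.23 days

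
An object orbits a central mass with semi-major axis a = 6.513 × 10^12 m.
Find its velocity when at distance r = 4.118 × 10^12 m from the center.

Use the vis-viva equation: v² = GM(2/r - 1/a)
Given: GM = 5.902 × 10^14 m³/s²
a = 6.513 × 10^12 m
r = 4.118 × 10^12 m
GM = 5.902 × 10^14 m³/s²
2/r − 1/a = 4.85673 × 10^-13 − 1.53539 × 10^-13 = 3.32134 × 10^-13 m⁻¹
v² = GM (2/r − 1/a) = 196.025 m²/s²
v = 14.0009 m/s ≈ 14 m/s

Final answer: 14 m/s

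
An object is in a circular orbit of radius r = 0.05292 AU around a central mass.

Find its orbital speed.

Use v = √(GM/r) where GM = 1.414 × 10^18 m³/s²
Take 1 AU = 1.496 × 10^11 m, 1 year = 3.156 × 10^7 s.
r = 0.05292 AU = 7.91683 × 10^9 m
GM = 1.414 × 10^18 m³/s²
GM/r = (1.414 × 10^18) / (7.91683 × 10^9) = 1.78607 × 10^8 m²/s²
v = √(GM/r) = 13364.4 m/s ≈ 2.819 AU/year

Final answer: 2.819 AU/year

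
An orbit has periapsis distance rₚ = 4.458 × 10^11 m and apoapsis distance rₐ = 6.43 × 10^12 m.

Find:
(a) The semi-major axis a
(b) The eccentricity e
rₚ = 4.458 × 10^11 m
rₐ = 6.43 × 10^12 m
(a) a = (rₚ + rₐ)/2 = 3.4379 × 10^12 m ≈ 3.438 × 10^12 m
(b) e = (rₐ − rₚ)/(rₐ + rₚ) = (5.9842 × 10^12) / (6.8758 × 10^12) = 0.870328

Final answer:
(a) a = 3.438 × 10^12 m
(b) e = 0.8703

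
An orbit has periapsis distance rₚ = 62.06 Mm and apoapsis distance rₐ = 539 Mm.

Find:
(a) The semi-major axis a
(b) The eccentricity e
rₚ = 62.06 Mm = 6.206 × 10^7 m
rₐ = 539 Mm = 5.39 × 10^8 m
(a) a = (rₚ + rₐ)/2 = 3.0053 × 10^8 m ≈ 300.5 Mm
(b) e = (rₐ − rₚ)/(rₐ + rₚ) = (4.7694 × 10^8) / (6.0106 × 10^8) = 0.793498

Final answer:
(a) a = 300.5 Mm
(b) e = 0.7935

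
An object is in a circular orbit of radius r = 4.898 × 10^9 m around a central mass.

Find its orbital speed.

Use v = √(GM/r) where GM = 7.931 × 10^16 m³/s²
r = 4.898 × 10^9 m
GM = 7.931 × 10^16 m³/s²
GM/r = (7.931 × 10^16) / (4.898 × 10^9) = 1.61923 × 10^7 m²/s²
v = √(GM/r) = 4023.97 m/s ≈ 4.024 km/s

Final answer: 4.024 km/s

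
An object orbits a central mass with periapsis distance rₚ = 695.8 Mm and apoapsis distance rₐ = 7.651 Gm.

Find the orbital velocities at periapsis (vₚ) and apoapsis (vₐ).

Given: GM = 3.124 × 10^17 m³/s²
rₚ = 695.8 Mm = 6.958 × 10^8 m
rₐ = 7.651 Gm = 7.651 × 10^9 m
GM = 3.124 × 10^17 m³/s²
a = (rₚ + rₐ)/2 = 4.1734 × 10^9 m
Vis-viva: v² = GM (2/r − 1/a)
vₚ² = 3.124 × 10^17 × (2.87439 × 10^-9 − 2.39613 × 10^-10) = 8.23104 × 10^8 m²/s²
vₚ = 28689.8 m/s ≈ 28.69 km/s
vₐ² = 3.124 × 10^17 × (2.61404 × 10^-10 − 2.39613 × 10^-10) = 6.80749 × 10^6 m²/s²
vₐ = 2609.12 m/s ≈ 2.609 km/s

Final answer: vₚ = 28.69 km/s, vₐ = 2.609 km/s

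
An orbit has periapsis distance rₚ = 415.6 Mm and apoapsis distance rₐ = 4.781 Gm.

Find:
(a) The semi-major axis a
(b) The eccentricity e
rₚ = 415.6 Mm = 4.156 × 10^8 m
rₐ = 4.781 Gm = 4.781 × 10^9 m
(a) a = (rₚ + rₐ)/2 = 2.5983 × 10^9 m ≈ 2.598 Gm
(b) e = (rₐ − rₚ)/(rₐ + rₚ) = (4.3654 × 10^9) / (5.1966 × 10^9) = 0.840049

Final answer:
(a) a = 2.598 Gm
(b) e = 0.84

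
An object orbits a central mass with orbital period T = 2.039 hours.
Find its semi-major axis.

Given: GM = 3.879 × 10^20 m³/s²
T = 2.039 hours = 7340.4 s
GM = 3.879 × 10^20 m³/s²
Kepler's third law: a³ = GM T² / (4π²)
T² = 5.38815 × 10^7 s²
a³ = (3.879 × 10^20) × (5.38815 × 10^7) / (4π²) = 5.29419 × 10^26 m³
a = (a³)^(1/3) = 8.08971 × 10^8 m ≈ 8.09 × 10^8 m

Final answer: 8.09 × 10^8 m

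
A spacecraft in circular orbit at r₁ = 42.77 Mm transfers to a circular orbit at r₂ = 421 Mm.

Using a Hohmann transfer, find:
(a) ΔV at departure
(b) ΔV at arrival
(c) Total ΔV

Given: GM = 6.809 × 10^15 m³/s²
r₁ = 42.77 Mm = 4.277 × 10^7 m
r₂ = 421 Mm = 4.21 × 10^8 m
GM = 6.809 × 10^15 m³/s²
Transfer ellipse: a_t = (r₁ + r₂)/2 = 2.31885 × 10^8 m
Circular speed at r₁: v₁ = √(GM/r₁) = 12617.5 m/s
Transfer speed at r₁ (periapsis): v₁ₜ = √(GM(2/r₁ − 1/a_t)) = 17001.1 m/s
(a) ΔV₁ = v₁ₜ − v₁ = 4383.63 m/s ≈ 4.384 km/s
Circular speed at r₂: v₂ = √(GM/r₂) = 4021.62 m/s
Transfer speed at r₂ (apoapsis): v₂ₜ = √(GM(2/r₂ − 1/a_t)) = 1727.17 m/s
(b) ΔV₂ = v₂ − v₂ₜ = 2294.45 m/s ≈ 2.294 km/s
(c) ΔV_total = ΔV₁ + ΔV₂ = 6678.08 m/s ≈ 6.678 km/s

Final answer:
(a) ΔV₁ = 4.384 km/s
(b) ΔV₂ = 2.294 km/s
(c) ΔV_total = 6.678 km/s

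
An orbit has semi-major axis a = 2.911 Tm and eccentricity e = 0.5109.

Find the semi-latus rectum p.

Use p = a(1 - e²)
a = 2.911 Tm = 2.911 × 10^12 m
e = 0.5109,  e² = 0.261019,  1 − e² = 0.738981
p = a(1 − e²) = 2.911 × 10^12 m × 0.738981 = 2.15117 × 10^12 m ≈ 2.151 Tm

Final answer: p = 2.151 Tm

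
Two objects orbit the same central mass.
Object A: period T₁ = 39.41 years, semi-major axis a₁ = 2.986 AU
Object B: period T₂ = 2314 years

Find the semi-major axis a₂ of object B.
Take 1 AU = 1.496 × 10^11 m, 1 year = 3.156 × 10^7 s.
T₁ = 39.41 years = 1.24378 × 10^9 s
T₂ = 2314 years = 7.30298 × 10^10 s
a₁ = 2.986 AU = 4.46706 × 10^11 m
Kepler's third law: (T₂/T₁)² = (a₂/a₁)³  ⇒  a₂ = a₁ (T₂/T₁)^(2/3)
T₂/T₁ = 58.7161
(T₂/T₁)^(2/3) = 15.1068
a₂ = 4.46706 × 10^11 m × 15.1068 = 6.74827 × 10^12 m ≈ 45.11 AU

Final answer: a₂ = 45.11 AU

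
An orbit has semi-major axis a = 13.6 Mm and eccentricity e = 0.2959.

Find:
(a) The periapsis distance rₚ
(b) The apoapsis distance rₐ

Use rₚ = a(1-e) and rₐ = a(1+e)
a = 13.6 Mm = 1.36 × 10^7 m
e = 0.2959:  1 − e = 0.7041,  1 + e = 1.2959
(a) rₚ = a(1 − e) = 1.36 × 10^7 m × 0.7041 = 9.57576 × 10^6 m ≈ 9.576 Mm
(b) rₐ = a(1 + e) = 1.36 × 10^7 m × 1.2959 = 1.76242 × 10^7 m ≈ 17.62 Mm

Final answer:
(a) rₚ = 9.576 Mm
(b) rₐ = 17.62 Mm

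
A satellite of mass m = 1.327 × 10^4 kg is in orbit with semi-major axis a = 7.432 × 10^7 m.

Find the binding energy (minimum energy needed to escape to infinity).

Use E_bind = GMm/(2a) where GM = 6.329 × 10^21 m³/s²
a = 7.432 × 10^7 m
GM = 6.329 × 10^21 m³/s²
m = 1.327 × 10^4 kg
GMm = 6.329 × 10^21 × 13270 = 8.39858 × 10^25 m³·kg/s²
2a = 1.4864 × 10^8 m
E_bind = GMm/(2a) = 5.65028 × 10^17 J ≈ 565 PJ

Final answer: 565 PJ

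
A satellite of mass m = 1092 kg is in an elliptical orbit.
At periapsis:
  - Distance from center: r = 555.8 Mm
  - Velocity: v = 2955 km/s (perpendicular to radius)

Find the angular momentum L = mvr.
r = 555.8 Mm = 5.558 × 10^8 m
v = 2955 km/s = 2.955 × 10^6 m/s
vr = 2.955 × 10^6 × 5.558 × 10^8 = 1.64239 × 10^15 m²/s
L = m × vr = 1092 × 1.64239 × 10^15 = 1.79349 × 10^18 kg·m²/s ≈ 1.793 × 10^18 kg·m²/s

Final answer: L = 1.793 × 10^18 kg·m²/s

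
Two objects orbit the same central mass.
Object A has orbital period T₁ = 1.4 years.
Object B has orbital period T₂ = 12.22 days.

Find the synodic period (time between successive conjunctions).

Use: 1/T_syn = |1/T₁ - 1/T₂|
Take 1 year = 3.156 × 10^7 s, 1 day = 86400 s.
T₁ = 1.4 years = 4.4184 × 10^7 s
T₂ = 12.22 days = 1.05581 × 10^6 s
1/T₁ = 2.26326 × 10^-8 s⁻¹
1/T₂ = 9.47142 × 10^-7 s⁻¹
|1/T₁ − 1/T₂| = 9.24509 × 10^-7 s⁻¹
T_syn = 1 / |1/T₁ − 1/T₂| = 1.08165 × 10^6 s ≈ 12.52 days

Final answer: T_syn = 12.52 days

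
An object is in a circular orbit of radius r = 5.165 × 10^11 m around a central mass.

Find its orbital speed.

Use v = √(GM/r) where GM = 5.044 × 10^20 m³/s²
r = 5.165 × 10^11 m
GM = 5.044 × 10^20 m³/s²
GM/r = (5.044 × 10^20) / (5.165 × 10^11) = 9.76573 × 10^8 m²/s²
v = √(GM/r) = 31250.2 m/s ≈ 31.25 km/s

Final answer: 31.25 km/s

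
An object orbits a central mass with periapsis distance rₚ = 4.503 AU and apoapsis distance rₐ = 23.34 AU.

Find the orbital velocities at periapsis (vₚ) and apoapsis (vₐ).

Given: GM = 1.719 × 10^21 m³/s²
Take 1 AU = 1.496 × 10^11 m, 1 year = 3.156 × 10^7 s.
rₚ = 4.503 AU = 6.73649 × 10^11 m
rₐ = 23.34 AU = 3.49166 × 10^12 m
GM = 1.719 × 10^21 m³/s²
a = (rₚ + rₐ)/2 = 2.08266 × 10^12 m
Vis-viva: v² = GM (2/r − 1/a)
vₚ² = 1.719 × 10^21 × (2.96891 × 10^-12 − 4.80156 × 10^-13) = 4.27816 × 10^9 m²/s²
vₚ = 65407.7 m/s ≈ 13.8 AU/year
vₐ² = 1.719 × 10^21 × (5.72793 × 10^-13 − 4.80156 × 10^-13) = 1.59243 × 10^8 m²/s²
vₐ = 12619.1 m/s ≈ 2.662 AU/year

Final answer: vₚ = 13.8 AU/year, vₐ = 2.662 AU/year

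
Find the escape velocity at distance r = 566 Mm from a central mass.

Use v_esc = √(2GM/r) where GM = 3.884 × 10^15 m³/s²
r = 566 Mm = 5.66 × 10^8 m
GM = 3.884 × 10^15 m³/s²
2GM/r = 2 × (3.884 × 10^15) / (5.66 × 10^8) = 1.37244 × 10^7 m²/s²
v_esc = √(2GM/r) = 3704.64 m/s ≈ 3.705 km/s

Final answer: 3.705 km/s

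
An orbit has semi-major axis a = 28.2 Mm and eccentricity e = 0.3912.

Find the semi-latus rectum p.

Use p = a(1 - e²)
a = 28.2 Mm = 2.82 × 10^7 m
e = 0.3912,  e² = 0.153037,  1 − e² = 0.846963
p = a(1 − e²) = 2.82 × 10^7 m × 0.846963 = 2.38843 × 10^7 m ≈ 23.88 Mm

Final answer: p = 23.88 Mm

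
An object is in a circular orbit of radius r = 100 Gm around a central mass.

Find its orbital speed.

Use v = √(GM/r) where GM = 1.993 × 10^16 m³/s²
r = 100 Gm = 1 × 10^11 m
GM = 1.993 × 10^16 m³/s²
GM/r = (1.993 × 10^16) / (1 × 10^11) = 199300 m²/s²
v = √(GM/r) = 446.43 m/s ≈ 446.4 m/s

Final answer: 446.4 m/s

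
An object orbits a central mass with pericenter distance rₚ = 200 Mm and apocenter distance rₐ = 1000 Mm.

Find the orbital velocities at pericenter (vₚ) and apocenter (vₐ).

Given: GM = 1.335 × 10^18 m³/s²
rₚ = 200 Mm = 2 × 10^8 m
rₐ = 1000 Mm = 1 × 10^9 m
GM = 1.335 × 10^18 m³/s²
a = (rₚ + rₐ)/2 = 6 × 10^8 m
Vis-viva: v² = GM (2/r − 1/a)
vₚ² = 1.335 × 10^18 × (1 × 10^-8 − 1.66667 × 10^-9) = 1.1125 × 10^10 m²/s²
vₚ = 105475 m/s ≈ 105.5 km/s
vₐ² = 1.335 × 10^18 × (2 × 10^-9 − 1.66667 × 10^-9) = 4.45 × 10^8 m²/s²
vₐ = 21095 m/s ≈ 21.1 km/s

Final answer: vₚ = 105.5 km/s, vₐ = 21.1 km/s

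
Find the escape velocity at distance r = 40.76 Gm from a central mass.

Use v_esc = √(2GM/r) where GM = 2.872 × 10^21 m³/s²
r = 40.76 Gm = 4.076 × 10^10 m
GM = 2.872 × 10^21 m³/s²
2GM/r = 2 × (2.872 × 10^21) / (4.076 × 10^10) = 1.40922 × 10^11 m²/s²
v_esc = √(2GM/r) = 375396 m/s ≈ 375.4 km/s

Final answer: 375.4 km/s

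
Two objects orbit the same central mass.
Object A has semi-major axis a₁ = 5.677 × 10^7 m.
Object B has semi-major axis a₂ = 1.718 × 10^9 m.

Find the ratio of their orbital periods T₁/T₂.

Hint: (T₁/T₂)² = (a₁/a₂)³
a₁ = 5.677 × 10^7 m
a₂ = 1.718 × 10^9 m
a₁/a₂ = 0.0330442
T₁/T₂ = (a₁/a₂)^(3/2) = (0.0330442)^1.5 = 0.00600681

Final answer: T₁/T₂ = 0.006007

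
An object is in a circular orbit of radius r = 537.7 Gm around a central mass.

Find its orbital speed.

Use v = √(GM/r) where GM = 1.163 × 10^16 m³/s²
r = 537.7 Gm = 5.377 × 10^11 m
GM = 1.163 × 10^16 m³/s²
GM/r = (1.163 × 10^16) / (5.377 × 10^11) = 21629.2 m²/s²
v = √(GM/r) = 147.069 m/s ≈ 147.1 m/s

Final answer: 147.1 m/s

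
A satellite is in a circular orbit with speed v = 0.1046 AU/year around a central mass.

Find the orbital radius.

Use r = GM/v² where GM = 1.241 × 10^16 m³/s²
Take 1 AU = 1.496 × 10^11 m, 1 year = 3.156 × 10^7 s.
v = 0.1046 AU/year = 495.823 m/s
GM = 1.241 × 10^16 m³/s²
v² = 245840 m²/s²
r = GM/v² = (1.241 × 10^16) / 245840 = 5.048 × 10^10 m ≈ 0.3374 AU

Final answer: 0.3374 AU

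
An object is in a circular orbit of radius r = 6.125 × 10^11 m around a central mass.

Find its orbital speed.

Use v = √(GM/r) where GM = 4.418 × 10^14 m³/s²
r = 6.125 × 10^11 m
GM = 4.418 × 10^14 m³/s²
GM/r = (4.418 × 10^14) / (6.125 × 10^11) = 721.306 m²/s²
v = √(GM/r) = 26.8571 m/s ≈ 26.86 m/s

Final answer: 26.86 m/s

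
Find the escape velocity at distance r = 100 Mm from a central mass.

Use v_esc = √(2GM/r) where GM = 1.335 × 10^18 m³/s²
r = 100 Mm = 1 × 10^8 m
GM = 1.335 × 10^18 m³/s²
2GM/r = 2 × (1.335 × 10^18) / (1 × 10^8) = 2.67 × 10^10 m²/s²
v_esc = √(2GM/r) = 163401 m/s ≈ 163.4 km/s

Final answer: 163.4 km/s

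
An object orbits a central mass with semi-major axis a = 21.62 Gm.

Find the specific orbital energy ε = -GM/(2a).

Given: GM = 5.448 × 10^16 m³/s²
a = 21.62 Gm = 2.162 × 10^10 m
GM = 5.448 × 10^16 m³/s²
2a = 4.324 × 10^10 m
ε = −GM/(2a) = -1.25994 × 10^6 J/kg ≈ -1.26 MJ/kg

Final answer: -1.26 MJ/kg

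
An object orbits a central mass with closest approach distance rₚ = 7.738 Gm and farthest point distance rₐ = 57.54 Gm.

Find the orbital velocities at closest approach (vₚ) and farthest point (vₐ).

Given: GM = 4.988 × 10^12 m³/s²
rₚ = 7.738 Gm = 7.738 × 10^9 m
rₐ = 57.54 Gm = 5.754 × 10^10 m
GM = 4.988 × 10^12 m³/s²
a = (rₚ + rₐ)/2 = 3.2639 × 10^10 m
Vis-viva: v² = GM (2/r − 1/a)
vₚ² = 4.988 × 10^12 × (2.58465 × 10^-10 − 3.06382 × 10^-11) = 1136.4 m²/s²
vₚ = 33.7105 m/s ≈ 33.71 m/s
vₐ² = 4.988 × 10^12 × (3.47584 × 10^-11 − 3.06382 × 10^-11) = 20.5517 m²/s²
vₐ = 4.5334 m/s ≈ 4.533 m/s

Final answer: vₚ = 33.71 m/s, vₐ = 4.533 m/s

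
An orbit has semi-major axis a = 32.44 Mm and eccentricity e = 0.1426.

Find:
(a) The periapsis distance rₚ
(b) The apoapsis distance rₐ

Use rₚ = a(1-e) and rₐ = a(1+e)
a = 32.44 Mm = 3.244 × 10^7 m
e = 0.1426:  1 − e = 0.8574,  1 + e = 1.1426
(a) rₚ = a(1 − e) = 3.244 × 10^7 m × 0.8574 = 2.78141 × 10^7 m ≈ 27.81 Mm
(b) rₐ = a(1 + e) = 3.244 × 10^7 m × 1.1426 = 3.70659 × 10^7 m ≈ 37.07 Mm

Final answer:
(a) rₚ = 27.81 Mm
(b) rₐ = 37.07 Mm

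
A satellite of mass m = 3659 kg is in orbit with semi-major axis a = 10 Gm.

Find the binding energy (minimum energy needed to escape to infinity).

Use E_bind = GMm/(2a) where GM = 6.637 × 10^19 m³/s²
a = 10 Gm = 1 × 10^10 m
GM = 6.637 × 10^19 m³/s²
m = 3659 kg
GMm = 6.637 × 10^19 × 3659 = 2.42848 × 10^23 m³·kg/s²
2a = 2 × 10^10 m
E_bind = GMm/(2a) = 1.21424 × 10^13 J ≈ 12.14 TJ

Final answer: 12.14 TJ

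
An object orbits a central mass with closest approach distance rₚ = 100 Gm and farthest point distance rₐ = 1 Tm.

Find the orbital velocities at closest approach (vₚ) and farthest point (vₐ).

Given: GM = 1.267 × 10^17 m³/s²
rₚ = 100 Gm = 1 × 10^11 m
rₐ = 1 Tm = 1 × 10^12 m
GM = 1.267 × 10^17 m³/s²
a = (rₚ + rₐ)/2 = 5.5 × 10^11 m
Vis-viva: v² = GM (2/r − 1/a)
vₚ² = 1.267 × 10^17 × (2 × 10^-11 − 1.81818 × 10^-12) = 2.30364 × 10^6 m²/s²
vₚ = 1517.77 m/s ≈ 1.518 km/s
vₐ² = 1.267 × 10^17 × (2 × 10^-12 − 1.81818 × 10^-12) = 23036.4 m²/s²
vₐ = 151.777 m/s ≈ 151.8 m/s

Final answer: vₚ = 1.518 km/s, vₐ = 151.8 m/s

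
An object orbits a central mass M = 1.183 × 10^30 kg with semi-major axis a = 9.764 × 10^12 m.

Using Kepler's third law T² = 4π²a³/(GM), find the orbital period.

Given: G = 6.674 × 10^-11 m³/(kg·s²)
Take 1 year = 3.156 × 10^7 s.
M = 1.183 × 10^30 kg
GM = G × M = 6.674 × 10^-11 × 1.183 × 10^30 = 7.89534 × 10^19 m³/s²
a = 9.764 × 10^12 m
a³ = 9.30858 × 10^38 m³
T = 2π √(a³/GM) = 2π √((9.30858 × 10^38) / (7.89534 × 10^19)) = 2π × 3.43365 × 10^9 s
T = 2.15743 × 10^10 s ≈ 683.6 years

Final answer: 683.6 years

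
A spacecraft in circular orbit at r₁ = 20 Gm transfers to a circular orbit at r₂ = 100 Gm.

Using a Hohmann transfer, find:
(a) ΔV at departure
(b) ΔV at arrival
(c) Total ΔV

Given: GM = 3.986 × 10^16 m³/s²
r₁ = 20 Gm = 2 × 10^10 m
r₂ = 100 Gm = 1 × 10^11 m
GM = 3.986 × 10^16 m³/s²
Transfer ellipse: a_t = (r₁ + r₂)/2 = 6 × 10^10 m
Circular speed at r₁: v₁ = √(GM/r₁) = 1411.74 m/s
Transfer speed at r₁ (periapsis): v₁ₜ = √(GM(2/r₁ − 1/a_t)) = 1822.54 m/s
(a) ΔV₁ = v₁ₜ − v₁ = 410.807 m/s ≈ 410.8 m/s
Circular speed at r₂: v₂ = √(GM/r₂) = 631.348 m/s
Transfer speed at r₂ (apoapsis): v₂ₜ = √(GM(2/r₂ − 1/a_t)) = 364.509 m/s
(b) ΔV₂ = v₂ − v₂ₜ = 266.839 m/s ≈ 266.8 m/s
(c) ΔV_total = ΔV₁ + ΔV₂ = 677.646 m/s ≈ 677.6 m/s

Final answer:
(a) ΔV₁ = 410.8 m/s
(b) ΔV₂ = 266.8 m/s
(c) ΔV_total = 677.6 m/s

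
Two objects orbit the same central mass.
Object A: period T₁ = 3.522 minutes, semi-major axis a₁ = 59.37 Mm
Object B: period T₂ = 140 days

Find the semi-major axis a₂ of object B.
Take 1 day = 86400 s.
T₁ = 3.522 minutes = 211.32 s
T₂ = 140 days = 1.2096 × 10^7 s
a₁ = 59.37 Mm = 5.937 × 10^7 m
Kepler's third law: (T₂/T₁)² = (a₂/a₁)³  ⇒  a₂ = a₁ (T₂/T₁)^(2/3)
T₂/T₁ = 57240.2
(T₂/T₁)^(2/3) = 1485.25
a₂ = 5.937 × 10^7 m × 1485.25 = 8.81795 × 10^10 m ≈ 88.18 Gm

Final answer: a₂ = 88.18 Gm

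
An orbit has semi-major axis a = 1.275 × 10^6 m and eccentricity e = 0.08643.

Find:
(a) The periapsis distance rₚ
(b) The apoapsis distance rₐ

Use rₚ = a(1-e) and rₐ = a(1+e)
a = 1.275 × 10^6 m
e = 0.08643:  1 − e = 0.91357,  1 + e = 1.08643
(a) rₚ = a(1 − e) = 1.275 × 10^6 m × 0.91357 = 1.1648 × 10^6 m ≈ 1.165 × 10^6 m
(b) rₐ = a(1 + e) = 1.275 × 10^6 m × 1.08643 = 1.3852 × 10^6 m ≈ 1.385 × 10^6 m

Final answer:
(a) rₚ = 1.165 × 10^6 m
(b) rₐ = 1.385 × 10^6 m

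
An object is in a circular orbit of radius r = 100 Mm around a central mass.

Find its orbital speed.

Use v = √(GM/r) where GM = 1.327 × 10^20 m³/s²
r = 100 Mm = 1 × 10^8 m
GM = 1.327 × 10^20 m³/s²
GM/r = (1.327 × 10^20) / (1 × 10^8) = 1.327 × 10^12 m²/s²
v = √(GM/r) = 1.15195 × 10^6 m/s ≈ 1152 km/s

Final answer: 1152 km/s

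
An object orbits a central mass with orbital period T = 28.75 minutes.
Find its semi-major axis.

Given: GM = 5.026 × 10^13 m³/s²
T = 28.75 minutes = 1725 s
GM = 5.026 × 10^13 m³/s²
Kepler's third law: a³ = GM T² / (4π²)
T² = 2.97562 × 10^6 s²
a³ = (5.026 × 10^13) × (2.97562 × 10^6) / (4π²) = 3.78827 × 10^18 m³
a = (a³)^(1/3) = 1.55888 × 10^6 m ≈ 1.559 × 10^6 m

Final answer: 1.559 × 10^6 m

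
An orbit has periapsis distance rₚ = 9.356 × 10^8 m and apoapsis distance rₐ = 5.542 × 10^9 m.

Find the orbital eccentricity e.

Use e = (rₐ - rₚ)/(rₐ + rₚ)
rₚ = 9.356 × 10^8 m
rₐ = 5.542 × 10^9 m
rₐ − rₚ = 4.6064 × 10^9 m
rₐ + rₚ = 6.4776 × 10^9 m
e = (rₐ − rₚ)/(rₐ + rₚ) = 0.711128

Final answer: e = 0.7111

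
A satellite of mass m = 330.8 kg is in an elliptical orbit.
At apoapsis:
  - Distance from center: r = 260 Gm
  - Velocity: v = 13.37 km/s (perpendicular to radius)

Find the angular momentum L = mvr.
r = 260 Gm = 2.6 × 10^11 m
v = 13.37 km/s = 13370 m/s
vr = 13370 × 2.6 × 10^11 = 3.4762 × 10^15 m²/s
L = m × vr = 330.8 × 3.4762 × 10^15 = 1.14993 × 10^18 kg·m²/s ≈ 1.15 × 10^18 kg·m²/s

Final answer: L = 1.15 × 10^18 kg·m²/s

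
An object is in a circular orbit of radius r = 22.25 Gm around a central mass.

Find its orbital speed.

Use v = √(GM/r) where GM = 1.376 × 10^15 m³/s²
r = 22.25 Gm = 2.225 × 10^10 m
GM = 1.376 × 10^15 m³/s²
GM/r = (1.376 × 10^15) / (2.225 × 10^10) = 61842.7 m²/s²
v = √(GM/r) = 248.682 m/s ≈ 248.7 m/s

Final answer: 248.7 m/s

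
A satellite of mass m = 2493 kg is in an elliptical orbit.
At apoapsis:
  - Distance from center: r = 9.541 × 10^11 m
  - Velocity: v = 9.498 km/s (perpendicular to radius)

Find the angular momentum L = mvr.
r = 9.541 × 10^11 m
v = 9.498 km/s = 9498 m/s
vr = 9498 × 9.541 × 10^11 = 9.06204 × 10^15 m²/s
L = m × vr = 2493 × 9.06204 × 10^15 = 2.25917 × 10^19 kg·m²/s ≈ 2.259 × 10^19 kg·m²/s

Final answer: L = 2.259 × 10^19 kg·m²/s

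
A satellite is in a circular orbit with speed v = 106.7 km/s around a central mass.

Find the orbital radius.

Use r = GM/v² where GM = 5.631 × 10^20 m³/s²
v = 106.7 km/s = 106700 m/s
GM = 5.631 × 10^20 m³/s²
v² = 1.13849 × 10^10 m²/s²
r = GM/v² = (5.631 × 10^20) / (1.13849 × 10^10) = 4.94603 × 10^10 m ≈ 49.46 Gm

Final answer: 49.46 Gm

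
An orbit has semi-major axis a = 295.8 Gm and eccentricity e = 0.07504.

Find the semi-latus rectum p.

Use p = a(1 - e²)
a = 295.8 Gm = 2.958 × 10^11 m
e = 0.07504,  e² = 0.005631,  1 − e² = 0.994369
p = a(1 − e²) = 2.958 × 10^11 m × 0.994369 = 2.94134 × 10^11 m ≈ 294.1 Gm

Final answer: p = 294.1 Gm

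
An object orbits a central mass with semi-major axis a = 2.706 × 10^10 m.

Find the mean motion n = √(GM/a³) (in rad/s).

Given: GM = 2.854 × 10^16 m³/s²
a = 2.706 × 10^10 m
GM = 2.854 × 10^16 m³/s²
a³ = 1.98145 × 10^31 m³
GM/a³ = (2.854 × 10^16) / (1.98145 × 10^31) = 1.44036 × 10^-15 s⁻²
n = √(GM/a³) = 3.79521 × 10^-8 rad/s ≈ 3.795 × 10^-8 rad/s

Final answer: n = 3.795 × 10^-8 rad/s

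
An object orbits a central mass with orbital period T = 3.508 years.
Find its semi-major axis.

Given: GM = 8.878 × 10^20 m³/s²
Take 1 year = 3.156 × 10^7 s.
T = 3.508 years = 1.10712 × 10^8 s
GM = 8.878 × 10^20 m³/s²
Kepler's third law: a³ = GM T² / (4π²)
T² = 1.22573 × 10^16 s²
a³ = (8.878 × 10^20) × (1.22573 × 10^16) / (4π²) = 2.75644 × 10^35 m³
a = (a³)^(1/3) = 6.50803 × 10^11 m ≈ 650.8 Gm

Final answer: 650.8 Gm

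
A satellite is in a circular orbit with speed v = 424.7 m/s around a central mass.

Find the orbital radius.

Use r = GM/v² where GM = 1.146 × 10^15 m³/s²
v = 424.7 m/s
GM = 1.146 × 10^15 m³/s²
v² = 180370 m²/s²
r = GM/v² = (1.146 × 10^15) / 180370 = 6.3536 × 10^9 m ≈ 6.354 Gm

Final answer: 6.354 Gm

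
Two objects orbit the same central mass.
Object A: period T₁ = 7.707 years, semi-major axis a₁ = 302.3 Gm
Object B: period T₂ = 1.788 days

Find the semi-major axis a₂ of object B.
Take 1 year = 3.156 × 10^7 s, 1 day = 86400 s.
T₁ = 7.707 years = 2.43233 × 10^8 s
T₂ = 1.788 days = 154483 s
a₁ = 302.3 Gm = 3.023 × 10^11 m
Kepler's third law: (T₂/T₁)² = (a₂/a₁)³  ⇒  a₂ = a₁ (T₂/T₁)^(2/3)
T₂/T₁ = 0.000635125
(T₂/T₁)^(2/3) = 0.00738878
a₂ = 3.023 × 10^11 m × 0.00738878 = 2.23363 × 10^9 m ≈ 2.234 Gm

Final answer: a₂ = 2.234 Gm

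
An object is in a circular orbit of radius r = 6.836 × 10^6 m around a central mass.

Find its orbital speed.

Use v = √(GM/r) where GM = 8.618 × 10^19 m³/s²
r = 6.836 × 10^6 m
GM = 8.618 × 10^19 m³/s²
GM/r = (8.618 × 10^19) / (6.836 × 10^6) = 1.26068 × 10^13 m²/s²
v = √(GM/r) = 3.5506 × 10^6 m/s ≈ 3551 km/s

Final answer: 3551 km/s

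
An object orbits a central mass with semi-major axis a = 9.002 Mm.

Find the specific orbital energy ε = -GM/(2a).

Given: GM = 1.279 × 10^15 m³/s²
a = 9.002 Mm = 9.002 × 10^6 m
GM = 1.279 × 10^15 m³/s²
2a = 1.8004 × 10^7 m
ε = −GM/(2a) = -7.10398 × 10^7 J/kg ≈ -71.04 MJ/kg

Final answer: -71.04 MJ/kg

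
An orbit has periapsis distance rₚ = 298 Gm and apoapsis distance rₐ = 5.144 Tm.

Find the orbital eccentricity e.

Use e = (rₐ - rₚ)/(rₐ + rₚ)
rₚ = 298 Gm = 2.98 × 10^11 m
rₐ = 5.144 Tm = 5.144 × 10^12 m
rₐ − rₚ = 4.846 × 10^12 m
rₐ + rₚ = 5.442 × 10^12 m
e = (rₐ − rₚ)/(rₐ + rₚ) = 0.890481

Final answer: e = 0.8905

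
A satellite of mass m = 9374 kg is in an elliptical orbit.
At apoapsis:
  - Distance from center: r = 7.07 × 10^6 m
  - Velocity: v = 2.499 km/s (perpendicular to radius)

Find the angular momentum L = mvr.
r = 7.07 × 10^6 m
v = 2.499 km/s = 2499 m/s
vr = 2499 × 7.07 × 10^6 = 1.76679 × 10^10 m²/s
L = m × vr = 9374 × 1.76679 × 10^10 = 1.65619 × 10^14 kg·m²/s ≈ 1.656 × 10^14 kg·m²/s

Final answer: L = 1.656 × 10^14 kg·m²/s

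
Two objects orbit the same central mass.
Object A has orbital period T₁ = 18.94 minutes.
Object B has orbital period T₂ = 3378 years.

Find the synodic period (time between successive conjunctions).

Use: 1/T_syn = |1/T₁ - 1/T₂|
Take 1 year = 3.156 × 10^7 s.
T₁ = 18.94 minutes = 1136.4 s
T₂ = 3378 years = 1.0661 × 10^11 s
1/T₁ = 0.000879972 s⁻¹
1/T₂ = 9.38001 × 10^-12 s⁻¹
|1/T₁ − 1/T₂| = 0.000879972 s⁻¹
T_syn = 1 / |1/T₁ − 1/T₂| = 1136.4 s ≈ 18.94 minutes

Final answer: T_syn = 18.94 minutes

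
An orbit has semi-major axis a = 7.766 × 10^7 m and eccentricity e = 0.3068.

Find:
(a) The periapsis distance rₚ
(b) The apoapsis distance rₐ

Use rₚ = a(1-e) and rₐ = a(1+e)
a = 7.766 × 10^7 m
e = 0.3068:  1 − e = 0.6932,  1 + e = 1.3068
(a) rₚ = a(1 − e) = 7.766 × 10^7 m × 0.6932 = 5.38339 × 10^7 m ≈ 5.383 × 10^7 m
(b) rₐ = a(1 + e) = 7.766 × 10^7 m × 1.3068 = 1.01486 × 10^8 m ≈ 1.015 × 10^8 m

Final answer:
(a) rₚ = 5.383 × 10^7 m
(b) rₐ = 1.015 × 10^8 m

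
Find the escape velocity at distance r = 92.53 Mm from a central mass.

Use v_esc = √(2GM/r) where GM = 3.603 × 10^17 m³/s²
r = 92.53 Mm = 9.253 × 10^7 m
GM = 3.603 × 10^17 m³/s²
2GM/r = 2 × (3.603 × 10^17) / (9.253 × 10^7) = 7.78774 × 10^9 m²/s²
v_esc = √(2GM/r) = 88248.2 m/s ≈ 88.25 km/s

Final answer: 88.25 km/s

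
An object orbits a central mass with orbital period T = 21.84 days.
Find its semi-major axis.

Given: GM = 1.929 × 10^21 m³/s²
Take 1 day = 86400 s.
T = 21.84 days = 1.88698 × 10^6 s
GM = 1.929 × 10^21 m³/s²
Kepler's third law: a³ = GM T² / (4π²)
T² = 3.56068 × 10^12 s²
a³ = (1.929 × 10^21) × (3.56068 × 10^12) / (4π²) = 1.73982 × 10^32 m³
a = (a³)^(1/3) = 5.58258 × 10^10 m ≈ 55.83 Gm

Final answer: 55.83 Gm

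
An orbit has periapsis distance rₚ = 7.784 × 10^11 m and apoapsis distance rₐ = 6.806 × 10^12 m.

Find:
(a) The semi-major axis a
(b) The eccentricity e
rₚ = 7.784 × 10^11 m
rₐ = 6.806 × 10^12 m
(a) a = (rₚ + rₐ)/2 = 3.7922 × 10^12 m ≈ 3.792 × 10^12 m
(b) e = (rₐ − rₚ)/(rₐ + rₚ) = (6.0276 × 10^12) / (7.5844 × 10^12) = 0.794737

Final answer:
(a) a = 3.792 × 10^12 m
(b) e = 0.7947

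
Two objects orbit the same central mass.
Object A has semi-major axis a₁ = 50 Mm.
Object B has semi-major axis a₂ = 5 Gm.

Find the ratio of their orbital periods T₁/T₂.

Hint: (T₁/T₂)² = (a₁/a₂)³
a₁ = 50 Mm = 5 × 10^7 m
a₂ = 5 Gm = 5 × 10^9 m
a₁/a₂ = 0.01
T₁/T₂ = (a₁/a₂)^(3/2) = (0.01)^1.5 = 0.001

Final answer: T₁/T₂ = 0.001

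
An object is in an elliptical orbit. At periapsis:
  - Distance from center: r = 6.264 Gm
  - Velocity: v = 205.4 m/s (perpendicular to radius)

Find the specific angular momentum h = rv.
r = 6.264 Gm = 6.264 × 10^9 m
v = 205.4 m/s
h = rv = 6.264 × 10^9 × 205.4 = 1.28663 × 10^12 m²/s ≈ 1.287 × 10^12 m²/s

Final answer: h = 1.287 × 10^12 m²/s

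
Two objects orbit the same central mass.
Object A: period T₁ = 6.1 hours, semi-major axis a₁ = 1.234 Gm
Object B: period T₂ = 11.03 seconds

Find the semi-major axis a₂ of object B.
T₁ = 6.1 hours = 21960 s
T₂ = 11.03 seconds
a₁ = 1.234 Gm = 1.234 × 10^9 m
Kepler's third law: (T₂/T₁)² = (a₂/a₁)³  ⇒  a₂ = a₁ (T₂/T₁)^(2/3)
T₂/T₁ = 0.000502277
(T₂/T₁)^(2/3) = 0.00631872
a₂ = 1.234 × 10^9 m × 0.00631872 = 7.79729 × 10^6 m ≈ 7.797 Mm

Final answer: a₂ = 7.797 Mm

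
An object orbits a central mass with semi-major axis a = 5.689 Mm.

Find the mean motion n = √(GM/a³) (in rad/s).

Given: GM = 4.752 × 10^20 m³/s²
a = 5.689 Mm = 5.689 × 10^6 m
GM = 4.752 × 10^20 m³/s²
a³ = 1.84123 × 10^20 m³
GM/a³ = (4.752 × 10^20) / (1.84123 × 10^20) = 2.58088 s⁻²
n = √(GM/a³) = 1.60651 rad/s ≈ 1.607 rad/s

Final answer: n = 1.607 rad/s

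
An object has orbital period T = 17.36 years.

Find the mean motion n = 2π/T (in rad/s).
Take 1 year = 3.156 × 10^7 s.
T = 17.36 years = 5.47882 × 10^8 s
n = 2π / (5.47882 × 10^8 s) = 1.14681 × 10^-8 rad/s ≈ 1.147 × 10^-8 rad/s

Final answer: n = 1.147 × 10^-8 rad/s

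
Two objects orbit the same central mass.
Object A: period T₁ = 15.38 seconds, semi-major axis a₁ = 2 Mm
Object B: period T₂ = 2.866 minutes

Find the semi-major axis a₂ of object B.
T₁ = 15.38 seconds
T₂ = 2.866 minutes = 171.96 s
a₁ = 2 Mm = 2 × 10^6 m
Kepler's third law: (T₂/T₁)² = (a₂/a₁)³  ⇒  a₂ = a₁ (T₂/T₁)^(2/3)
T₂/T₁ = 11.1808
(T₂/T₁)^(2/3) = 5.00012
a₂ = 2 × 10^6 m × 5.00012 = 1.00002 × 10^7 m ≈ 10 Mm

Final answer: a₂ = 10 Mm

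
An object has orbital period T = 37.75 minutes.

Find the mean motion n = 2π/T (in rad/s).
T = 37.75 minutes = 2265 s
n = 2π / 2265 s = 0.00277403 rad/s ≈ 0.002774 rad/s

Final answer: n = 0.002774 rad/s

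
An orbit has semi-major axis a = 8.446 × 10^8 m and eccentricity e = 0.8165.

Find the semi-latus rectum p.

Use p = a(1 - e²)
a = 8.446 × 10^8 m
e = 0.8165,  e² = 0.666672,  1 − e² = 0.333328
p = a(1 − e²) = 8.446 × 10^8 m × 0.333328 = 2.81529 × 10^8 m ≈ 2.815 × 10^8 m

Final answer: p = 2.815 × 10^8 m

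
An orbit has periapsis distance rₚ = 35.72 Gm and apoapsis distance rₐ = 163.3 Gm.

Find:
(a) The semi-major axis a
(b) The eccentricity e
rₚ = 35.72 Gm = 3.572 × 10^10 m
rₐ = 163.3 Gm = 1.633 × 10^11 m
(a) a = (rₚ + rₐ)/2 = 9.951 × 10^10 m ≈ 99.51 Gm
(b) e = (rₐ − rₚ)/(rₐ + rₚ) = (1.2758 × 10^11) / (1.9902 × 10^11) = 0.641041

Final answer:
(a) a = 99.51 Gm
(b) e = 0.641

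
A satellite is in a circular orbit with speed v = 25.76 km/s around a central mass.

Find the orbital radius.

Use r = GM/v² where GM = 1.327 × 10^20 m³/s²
v = 25.76 km/s = 25760 m/s
GM = 1.327 × 10^20 m³/s²
v² = 6.63578 × 10^8 m²/s²
r = GM/v² = (1.327 × 10^20) / (6.63578 × 10^8) = 1.99977 × 10^11 m ≈ 200 Gm

Final answer: 200 Gm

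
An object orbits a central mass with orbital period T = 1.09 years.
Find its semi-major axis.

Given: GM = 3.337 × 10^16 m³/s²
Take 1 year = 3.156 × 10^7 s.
T = 1.09 years = 3.44004 × 10^7 s
GM = 3.337 × 10^16 m³/s²
Kepler's third law: a³ = GM T² / (4π²)
T² = 1.18339 × 10^15 s²
a³ = (3.337 × 10^16) × (1.18339 × 10^15) / (4π²) = 1.00028 × 10^30 m³
a = (a³)^(1/3) = 1.00009 × 10^10 m ≈ 10 Gm

Final answer: 10 Gm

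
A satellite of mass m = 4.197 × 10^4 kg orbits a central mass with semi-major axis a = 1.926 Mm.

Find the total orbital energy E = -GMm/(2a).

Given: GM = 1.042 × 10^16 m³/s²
a = 1.926 Mm = 1.926 × 10^6 m
GM = 1.042 × 10^16 m³/s²
2a = 3.852 × 10^6 m
GMm = 1.042 × 10^16 × 41970 = 4.37327 × 10^20 m³·kg/s²
E = −GMm/(2a) = -1.13533 × 10^14 J ≈ -113.5 TJ

Final answer: -113.5 TJ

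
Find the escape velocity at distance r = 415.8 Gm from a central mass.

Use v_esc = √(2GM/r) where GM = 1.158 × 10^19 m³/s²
r = 415.8 Gm = 4.158 × 10^11 m
GM = 1.158 × 10^19 m³/s²
2GM/r = 2 × (1.158 × 10^19) / (4.158 × 10^11) = 5.56999 × 10^7 m²/s²
v_esc = √(2GM/r) = 7463.23 m/s ≈ 7.463 km/s

Final answer: 7.463 km/s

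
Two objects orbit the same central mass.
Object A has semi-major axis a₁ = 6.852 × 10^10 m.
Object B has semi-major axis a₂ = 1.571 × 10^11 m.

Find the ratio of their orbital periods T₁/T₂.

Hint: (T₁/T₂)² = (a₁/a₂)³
a₁ = 6.852 × 10^10 m
a₂ = 1.571 × 10^11 m
a₁/a₂ = 0.436155
T₁/T₂ = (a₁/a₂)^(3/2) = (0.436155)^1.5 = 0.288046

Final answer: T₁/T₂ = 0.288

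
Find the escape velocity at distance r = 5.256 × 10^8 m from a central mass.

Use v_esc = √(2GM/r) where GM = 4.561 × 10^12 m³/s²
r = 5.256 × 10^8 m
GM = 4.561 × 10^12 m³/s²
2GM/r = 2 × (4.561 × 10^12) / (5.256 × 10^8) = 17355.4 m²/s²
v_esc = √(2GM/r) = 131.74 m/s ≈ 131.7 m/s

Final answer: 131.7 m/s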